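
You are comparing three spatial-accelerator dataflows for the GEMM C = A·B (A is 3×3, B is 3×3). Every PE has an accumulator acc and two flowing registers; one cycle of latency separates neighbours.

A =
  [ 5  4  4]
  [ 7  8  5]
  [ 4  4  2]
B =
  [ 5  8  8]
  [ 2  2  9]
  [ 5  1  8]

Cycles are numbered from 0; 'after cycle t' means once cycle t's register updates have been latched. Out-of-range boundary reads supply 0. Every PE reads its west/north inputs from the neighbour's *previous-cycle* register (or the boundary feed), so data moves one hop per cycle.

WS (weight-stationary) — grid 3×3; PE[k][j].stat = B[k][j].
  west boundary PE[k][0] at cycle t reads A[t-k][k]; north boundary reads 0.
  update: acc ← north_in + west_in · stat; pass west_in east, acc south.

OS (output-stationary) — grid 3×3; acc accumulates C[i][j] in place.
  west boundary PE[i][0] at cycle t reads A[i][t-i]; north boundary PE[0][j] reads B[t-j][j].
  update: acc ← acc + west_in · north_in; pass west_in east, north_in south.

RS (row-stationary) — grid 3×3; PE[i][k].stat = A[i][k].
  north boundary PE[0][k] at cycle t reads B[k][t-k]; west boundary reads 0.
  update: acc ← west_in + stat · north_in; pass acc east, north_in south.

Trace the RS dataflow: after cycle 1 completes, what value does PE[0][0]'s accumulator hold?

RS 3×3: PE[0][0] cycle-by-cycle (with neighbour feeds):
  step 0 · PE0,0: acc=25; fwd→25 fwd↓5
  step 1 · PE0,0: acc=40; fwd→40 fwd↓8

PE[0][0].acc = 40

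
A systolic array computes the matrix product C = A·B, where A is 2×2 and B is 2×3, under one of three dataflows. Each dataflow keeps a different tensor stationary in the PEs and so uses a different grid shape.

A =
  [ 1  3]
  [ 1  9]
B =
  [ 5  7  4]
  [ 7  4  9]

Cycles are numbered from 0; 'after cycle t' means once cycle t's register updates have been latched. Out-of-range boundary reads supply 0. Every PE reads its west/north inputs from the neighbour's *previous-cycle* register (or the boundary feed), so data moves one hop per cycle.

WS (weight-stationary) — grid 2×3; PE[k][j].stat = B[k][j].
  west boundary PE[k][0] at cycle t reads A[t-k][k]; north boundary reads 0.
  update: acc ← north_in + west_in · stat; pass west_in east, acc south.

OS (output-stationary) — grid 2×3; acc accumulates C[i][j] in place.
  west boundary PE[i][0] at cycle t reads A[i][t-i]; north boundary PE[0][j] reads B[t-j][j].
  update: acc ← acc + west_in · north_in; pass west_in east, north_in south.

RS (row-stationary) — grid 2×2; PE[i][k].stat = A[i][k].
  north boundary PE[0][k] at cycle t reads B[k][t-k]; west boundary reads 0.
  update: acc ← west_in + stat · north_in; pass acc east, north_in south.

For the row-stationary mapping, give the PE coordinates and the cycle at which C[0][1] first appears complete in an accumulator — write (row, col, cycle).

Under RS, C[0][1] lands at PE[0][1]:
  after 0 — PE[0][1] acc=0, pass-E 0, pass-S 0
  after 1 — PE[0][1] acc=26, pass-E 26, pass-S 7
  after 2 — PE[0][1] acc=19, pass-E 19, pass-S 4

(row, col, cycle) = (0, 1, 2)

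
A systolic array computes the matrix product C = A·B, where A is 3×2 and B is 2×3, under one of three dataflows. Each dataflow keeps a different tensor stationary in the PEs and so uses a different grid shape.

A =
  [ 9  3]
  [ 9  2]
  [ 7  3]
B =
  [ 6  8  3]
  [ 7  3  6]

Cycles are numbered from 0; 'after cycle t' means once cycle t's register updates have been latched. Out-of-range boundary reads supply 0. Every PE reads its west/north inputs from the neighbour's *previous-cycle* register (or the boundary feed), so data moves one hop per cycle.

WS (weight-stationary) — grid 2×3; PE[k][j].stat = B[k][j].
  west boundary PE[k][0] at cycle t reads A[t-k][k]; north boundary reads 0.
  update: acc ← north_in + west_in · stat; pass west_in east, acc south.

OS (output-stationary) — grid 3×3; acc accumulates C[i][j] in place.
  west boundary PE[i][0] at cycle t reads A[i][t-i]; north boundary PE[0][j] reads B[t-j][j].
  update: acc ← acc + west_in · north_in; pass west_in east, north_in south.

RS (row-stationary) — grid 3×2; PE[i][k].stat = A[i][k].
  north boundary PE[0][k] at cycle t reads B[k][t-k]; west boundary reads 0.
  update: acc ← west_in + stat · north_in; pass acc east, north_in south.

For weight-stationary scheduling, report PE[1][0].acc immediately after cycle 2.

WS on a 2×3 grid — tracing PE[1][0] and its feeders:
  after 0 — PE[0][0] acc=54, pass-E 9, pass-S 54
  after 0 — PE[1][0] acc=0, pass-E 0, pass-S 0
  after 1 — PE[0][0] acc=54, pass-E 9, pass-S 54
  after 1 — PE[1][0] acc=75, pass-E 3, pass-S 75
  after 2 — PE[0][0] acc=42, pass-E 7, pass-S 42
  after 2 — PE[1][0] acc=68, pass-E 2, pass-S 68

PE[1][0].acc = 68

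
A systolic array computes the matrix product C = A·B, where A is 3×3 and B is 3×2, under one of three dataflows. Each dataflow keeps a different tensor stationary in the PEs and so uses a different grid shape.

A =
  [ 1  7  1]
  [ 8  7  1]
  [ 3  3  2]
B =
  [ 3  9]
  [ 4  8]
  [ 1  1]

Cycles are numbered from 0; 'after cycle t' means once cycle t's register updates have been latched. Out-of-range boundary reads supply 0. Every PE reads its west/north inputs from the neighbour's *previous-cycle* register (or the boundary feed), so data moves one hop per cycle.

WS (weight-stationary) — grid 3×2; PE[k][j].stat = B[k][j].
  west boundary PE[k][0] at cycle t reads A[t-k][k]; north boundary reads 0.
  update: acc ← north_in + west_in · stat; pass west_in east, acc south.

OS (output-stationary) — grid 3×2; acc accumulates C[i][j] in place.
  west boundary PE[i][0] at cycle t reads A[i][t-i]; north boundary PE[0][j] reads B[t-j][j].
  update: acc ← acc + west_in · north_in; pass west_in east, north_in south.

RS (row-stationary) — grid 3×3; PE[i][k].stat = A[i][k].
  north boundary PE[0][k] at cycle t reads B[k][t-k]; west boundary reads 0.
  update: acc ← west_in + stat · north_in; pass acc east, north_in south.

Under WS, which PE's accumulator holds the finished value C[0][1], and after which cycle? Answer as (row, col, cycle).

(row, col, cycle) = (2, 1, 3)

WS — PE[2][1] is where C[0][1] collects:
  [0] (2,1) acc=0 (h:0 v:0)
  [1] (2,1) acc=0 (h:0 v:0)
  [2] (2,1) acc=0 (h:0 v:0)
  [3] (2,1) acc=66 (h:1 v:66)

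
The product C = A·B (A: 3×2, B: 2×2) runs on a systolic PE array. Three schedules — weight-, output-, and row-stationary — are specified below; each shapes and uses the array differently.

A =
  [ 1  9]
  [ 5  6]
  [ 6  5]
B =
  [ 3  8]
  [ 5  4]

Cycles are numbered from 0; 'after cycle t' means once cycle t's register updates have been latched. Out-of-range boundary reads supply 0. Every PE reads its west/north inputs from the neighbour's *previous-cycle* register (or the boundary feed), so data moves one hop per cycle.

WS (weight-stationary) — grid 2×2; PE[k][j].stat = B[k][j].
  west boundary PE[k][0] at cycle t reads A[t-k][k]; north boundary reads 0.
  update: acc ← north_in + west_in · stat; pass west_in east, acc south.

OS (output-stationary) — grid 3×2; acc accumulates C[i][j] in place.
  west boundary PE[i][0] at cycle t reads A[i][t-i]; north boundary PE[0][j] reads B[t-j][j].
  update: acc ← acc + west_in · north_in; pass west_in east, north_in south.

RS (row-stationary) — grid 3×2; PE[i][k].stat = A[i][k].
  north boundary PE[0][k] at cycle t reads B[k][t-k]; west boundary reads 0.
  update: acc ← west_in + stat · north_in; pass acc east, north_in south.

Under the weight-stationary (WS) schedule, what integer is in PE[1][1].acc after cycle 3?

WS (2×2). Following PE[1][1] plus its west/north inputs:
  cycle 0: PE[0][1] → acc 0, east 0, south 0
  cycle 0: PE[1][0] → acc 0, east 0, south 0
  cycle 0: PE[1][1] → acc 0, east 0, south 0
  cycle 1: PE[0][1] → acc 8, east 1, south 8
  cycle 1: PE[1][0] → acc 48, east 9, south 48
  cycle 1: PE[1][1] → acc 0, east 0, south 0
  cycle 2: PE[0][1] → acc 40, east 5, south 40
  cycle 2: PE[1][0] → acc 45, east 6, south 45
  cycle 2: PE[1][1] → acc 44, east 9, south 44
  cycle 3: PE[0][1] → acc 48, east 6, south 48
  cycle 3: PE[1][0] → acc 43, east 5, south 43
  cycle 3: PE[1][1] → acc 64, east 6, south 64

PE[1][1].acc = 64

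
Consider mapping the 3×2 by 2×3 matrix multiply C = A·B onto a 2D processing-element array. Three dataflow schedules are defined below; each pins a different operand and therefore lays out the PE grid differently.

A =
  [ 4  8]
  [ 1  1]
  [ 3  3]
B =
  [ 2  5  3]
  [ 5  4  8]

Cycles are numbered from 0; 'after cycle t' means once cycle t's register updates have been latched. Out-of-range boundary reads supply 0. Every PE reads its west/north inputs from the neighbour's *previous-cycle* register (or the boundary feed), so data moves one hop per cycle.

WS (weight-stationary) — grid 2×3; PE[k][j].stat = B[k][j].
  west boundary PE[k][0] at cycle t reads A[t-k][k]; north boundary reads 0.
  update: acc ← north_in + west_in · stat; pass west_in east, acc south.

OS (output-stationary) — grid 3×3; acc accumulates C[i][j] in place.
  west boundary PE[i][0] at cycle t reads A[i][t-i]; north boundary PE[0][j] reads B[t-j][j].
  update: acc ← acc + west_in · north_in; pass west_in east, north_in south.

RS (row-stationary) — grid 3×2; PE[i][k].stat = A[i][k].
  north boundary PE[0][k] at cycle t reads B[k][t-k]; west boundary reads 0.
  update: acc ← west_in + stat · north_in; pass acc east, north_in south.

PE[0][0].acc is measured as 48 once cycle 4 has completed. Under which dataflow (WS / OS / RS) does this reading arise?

— WS: 2×3; PE[0][0] trace:
  [0] (0,0) acc=8 (h:4 v:8)
  [1] (0,0) acc=2 (h:1 v:2)
  [2] (0,0) acc=6 (h:3 v:6)
  [3] (0,0) acc=0 (h:0 v:0)
  [4] (0,0) acc=0 (h:0 v:0)
— OS: 3×3; PE[0][0] trace:
  [0] (0,0) acc=8 (h:4 v:2)
  [1] (0,0) acc=48 (h:8 v:5)
  [2] (0,0) acc=48 (h:0 v:0)
  [3] (0,0) acc=48 (h:0 v:0)
  [4] (0,0) acc=48 (h:0 v:0)
— RS: 3×2; PE[0][0] trace:
  [0] (0,0) acc=8 (h:8 v:2)
  [1] (0,0) acc=20 (h:20 v:5)
  [2] (0,0) acc=12 (h:12 v:3)
  [3] (0,0) acc=0 (h:0 v:0)
  [4] (0,0) acc=0 (h:0 v:0)

dataflow = OS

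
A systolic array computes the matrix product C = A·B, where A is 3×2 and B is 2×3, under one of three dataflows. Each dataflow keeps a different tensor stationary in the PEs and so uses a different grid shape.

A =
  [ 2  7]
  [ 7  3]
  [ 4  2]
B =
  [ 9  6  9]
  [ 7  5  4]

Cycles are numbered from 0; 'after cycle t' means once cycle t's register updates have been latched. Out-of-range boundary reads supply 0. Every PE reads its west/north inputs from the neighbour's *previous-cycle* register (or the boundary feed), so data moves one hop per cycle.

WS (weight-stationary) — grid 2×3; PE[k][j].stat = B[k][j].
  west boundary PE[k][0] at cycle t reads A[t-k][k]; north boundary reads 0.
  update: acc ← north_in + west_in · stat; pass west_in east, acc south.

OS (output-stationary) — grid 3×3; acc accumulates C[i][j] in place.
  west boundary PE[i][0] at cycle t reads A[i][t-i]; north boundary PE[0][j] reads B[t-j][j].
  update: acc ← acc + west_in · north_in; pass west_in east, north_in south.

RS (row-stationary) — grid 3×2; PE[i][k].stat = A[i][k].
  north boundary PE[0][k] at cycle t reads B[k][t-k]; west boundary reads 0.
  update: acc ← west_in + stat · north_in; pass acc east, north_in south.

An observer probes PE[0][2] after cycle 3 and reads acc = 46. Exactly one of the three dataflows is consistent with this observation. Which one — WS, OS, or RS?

dataflow = OS

— WS: 2×3; PE[0][2] trace:
  after 0 — PE[0][2] acc=0, pass-E 0, pass-S 0
  after 1 — PE[0][2] acc=0, pass-E 0, pass-S 0
  after 2 — PE[0][2] acc=18, pass-E 2, pass-S 18
  after 3 — PE[0][2] acc=63, pass-E 7, pass-S 63
— OS: 3×3; PE[0][2] trace:
  after 0 — PE[0][2] acc=0, pass-E 0, pass-S 0
  after 1 — PE[0][2] acc=0, pass-E 0, pass-S 0
  after 2 — PE[0][2] acc=18, pass-E 2, pass-S 9
  after 3 — PE[0][2] acc=46, pass-E 7, pass-S 4
RS (3×2): PE[0][2] does not exist.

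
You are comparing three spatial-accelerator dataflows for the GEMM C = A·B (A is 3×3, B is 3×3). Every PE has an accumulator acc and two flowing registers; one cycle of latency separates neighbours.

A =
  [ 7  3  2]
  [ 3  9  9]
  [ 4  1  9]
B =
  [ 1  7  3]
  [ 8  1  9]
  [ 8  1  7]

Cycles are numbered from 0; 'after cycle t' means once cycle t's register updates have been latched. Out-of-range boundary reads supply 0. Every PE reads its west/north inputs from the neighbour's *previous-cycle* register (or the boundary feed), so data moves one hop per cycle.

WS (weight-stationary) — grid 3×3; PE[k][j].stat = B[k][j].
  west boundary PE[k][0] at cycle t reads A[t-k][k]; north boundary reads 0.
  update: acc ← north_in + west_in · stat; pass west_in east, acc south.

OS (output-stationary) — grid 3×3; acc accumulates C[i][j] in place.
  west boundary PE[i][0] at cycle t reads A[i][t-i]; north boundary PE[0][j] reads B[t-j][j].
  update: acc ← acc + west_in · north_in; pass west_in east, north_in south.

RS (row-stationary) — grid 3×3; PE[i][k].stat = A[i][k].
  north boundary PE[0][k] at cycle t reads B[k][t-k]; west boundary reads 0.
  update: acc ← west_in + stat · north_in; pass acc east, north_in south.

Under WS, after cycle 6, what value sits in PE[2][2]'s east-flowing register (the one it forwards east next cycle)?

WS (3×3). Following PE[2][2] plus its west/north inputs:
  cycle 0: PE[1][2] → acc 0, east 0, south 0
  cycle 0: PE[2][1] → acc 0, east 0, south 0
  cycle 0: PE[2][2] → acc 0, east 0, south 0
  cycle 1: PE[1][2] → acc 0, east 0, south 0
  cycle 1: PE[2][1] → acc 0, east 0, south 0
  cycle 1: PE[2][2] → acc 0, east 0, south 0
  cycle 2: PE[1][2] → acc 0, east 0, south 0
  cycle 2: PE[2][1] → acc 0, east 0, south 0
  cycle 2: PE[2][2] → acc 0, east 0, south 0
  cycle 3: PE[1][2] → acc 48, east 3, south 48
  cycle 3: PE[2][1] → acc 54, east 2, south 54
  cycle 3: PE[2][2] → acc 0, east 0, south 0
  cycle 4: PE[1][2] → acc 90, east 9, south 90
  cycle 4: PE[2][1] → acc 39, east 9, south 39
  cycle 4: PE[2][2] → acc 62, east 2, south 62
  cycle 5: PE[1][2] → acc 21, east 1, south 21
  cycle 5: PE[2][1] → acc 38, east 9, south 38
  cycle 5: PE[2][2] → acc 153, east 9, south 153
  cycle 6: PE[1][2] → acc 0, east 0, south 0
  cycle 6: PE[2][1] → acc 0, east 0, south 0
  cycle 6: PE[2][2] → acc 84, east 9, south 84

register = 9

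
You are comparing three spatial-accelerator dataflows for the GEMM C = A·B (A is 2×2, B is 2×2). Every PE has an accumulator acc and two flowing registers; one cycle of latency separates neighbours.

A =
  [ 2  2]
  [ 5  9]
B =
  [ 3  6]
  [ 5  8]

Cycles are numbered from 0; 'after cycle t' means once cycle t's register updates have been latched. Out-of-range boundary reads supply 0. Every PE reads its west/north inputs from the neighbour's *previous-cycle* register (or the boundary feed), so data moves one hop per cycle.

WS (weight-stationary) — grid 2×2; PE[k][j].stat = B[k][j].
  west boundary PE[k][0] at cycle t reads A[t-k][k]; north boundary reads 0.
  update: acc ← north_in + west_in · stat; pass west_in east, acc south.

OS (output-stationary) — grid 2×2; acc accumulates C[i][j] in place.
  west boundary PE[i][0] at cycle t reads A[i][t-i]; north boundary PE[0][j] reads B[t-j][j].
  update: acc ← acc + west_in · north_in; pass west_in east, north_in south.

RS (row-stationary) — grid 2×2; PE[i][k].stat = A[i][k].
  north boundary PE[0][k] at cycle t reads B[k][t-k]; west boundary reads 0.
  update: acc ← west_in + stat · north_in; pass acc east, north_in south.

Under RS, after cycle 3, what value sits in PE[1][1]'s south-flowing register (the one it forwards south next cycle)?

register = 8

RS (2×2). Following PE[1][1] plus its west/north inputs:
  step 0 · PE0,1: acc=0; fwd→0 fwd↓0
  step 0 · PE1,0: acc=0; fwd→0 fwd↓0
  step 0 · PE1,1: acc=0; fwd→0 fwd↓0
  step 1 · PE0,1: acc=16; fwd→16 fwd↓5
  step 1 · PE1,0: acc=15; fwd→15 fwd↓3
  step 1 · PE1,1: acc=0; fwd→0 fwd↓0
  step 2 · PE0,1: acc=28; fwd→28 fwd↓8
  step 2 · PE1,0: acc=30; fwd→30 fwd↓6
  step 2 · PE1,1: acc=60; fwd→60 fwd↓5
  step 3 · PE0,1: acc=0; fwd→0 fwd↓0
  step 3 · PE1,0: acc=0; fwd→0 fwd↓0
  step 3 · PE1,1: acc=102; fwd→102 fwd↓8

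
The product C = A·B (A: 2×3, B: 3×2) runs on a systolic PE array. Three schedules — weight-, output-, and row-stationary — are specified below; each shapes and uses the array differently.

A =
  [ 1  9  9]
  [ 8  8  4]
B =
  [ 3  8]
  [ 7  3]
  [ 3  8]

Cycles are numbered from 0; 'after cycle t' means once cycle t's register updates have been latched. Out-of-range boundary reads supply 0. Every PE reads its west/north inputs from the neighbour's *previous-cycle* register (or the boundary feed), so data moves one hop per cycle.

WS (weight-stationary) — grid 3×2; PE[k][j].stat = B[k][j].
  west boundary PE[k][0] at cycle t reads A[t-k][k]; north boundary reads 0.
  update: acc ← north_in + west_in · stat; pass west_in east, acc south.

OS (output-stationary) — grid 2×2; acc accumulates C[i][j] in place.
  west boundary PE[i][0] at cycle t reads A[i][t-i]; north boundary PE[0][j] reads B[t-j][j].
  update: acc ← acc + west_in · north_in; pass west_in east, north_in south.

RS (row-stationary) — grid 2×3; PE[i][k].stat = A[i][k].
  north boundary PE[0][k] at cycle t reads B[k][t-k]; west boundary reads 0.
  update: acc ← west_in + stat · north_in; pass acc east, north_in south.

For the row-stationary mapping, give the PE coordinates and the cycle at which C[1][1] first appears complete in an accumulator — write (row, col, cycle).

RS: C[1][1] accumulates in PE[1][2]:
  after 0 — PE[1][2] acc=0, pass-E 0, pass-S 0
  after 1 — PE[1][2] acc=0, pass-E 0, pass-S 0
  after 2 — PE[1][2] acc=0, pass-E 0, pass-S 0
  after 3 — PE[1][2] acc=92, pass-E 92, pass-S 3
  after 4 — PE[1][2] acc=120, pass-E 120, pass-S 8

(row, col, cycle) = (1, 2, 4)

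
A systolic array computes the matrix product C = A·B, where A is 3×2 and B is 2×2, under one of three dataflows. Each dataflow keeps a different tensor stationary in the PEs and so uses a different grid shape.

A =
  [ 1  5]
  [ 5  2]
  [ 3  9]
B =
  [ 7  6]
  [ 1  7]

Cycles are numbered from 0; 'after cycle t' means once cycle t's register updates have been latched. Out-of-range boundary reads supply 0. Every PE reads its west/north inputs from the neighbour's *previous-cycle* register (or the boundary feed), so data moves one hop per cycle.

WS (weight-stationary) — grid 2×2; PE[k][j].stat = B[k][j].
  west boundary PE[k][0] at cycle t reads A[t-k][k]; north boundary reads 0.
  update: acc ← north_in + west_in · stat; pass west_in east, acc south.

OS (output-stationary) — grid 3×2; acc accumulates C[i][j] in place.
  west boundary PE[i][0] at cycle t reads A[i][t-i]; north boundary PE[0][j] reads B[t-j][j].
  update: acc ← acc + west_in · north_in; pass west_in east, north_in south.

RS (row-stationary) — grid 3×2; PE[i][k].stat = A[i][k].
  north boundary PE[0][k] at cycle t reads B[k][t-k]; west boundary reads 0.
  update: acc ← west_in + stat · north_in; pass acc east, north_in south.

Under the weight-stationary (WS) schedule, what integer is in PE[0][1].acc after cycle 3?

WS (2×2). Following PE[0][1] plus its west/north inputs:
  step 0 · PE0,0: acc=7; fwd→1 fwd↓7
  step 0 · PE0,1: acc=0; fwd→0 fwd↓0
  step 1 · PE0,0: acc=35; fwd→5 fwd↓35
  step 1 · PE0,1: acc=6; fwd→1 fwd↓6
  step 2 · PE0,0: acc=21; fwd→3 fwd↓21
  step 2 · PE0,1: acc=30; fwd→5 fwd↓30
  step 3 · PE0,0: acc=0; fwd→0 fwd↓0
  step 3 · PE0,1: acc=18; fwd→3 fwd↓18

PE[0][1].acc = 18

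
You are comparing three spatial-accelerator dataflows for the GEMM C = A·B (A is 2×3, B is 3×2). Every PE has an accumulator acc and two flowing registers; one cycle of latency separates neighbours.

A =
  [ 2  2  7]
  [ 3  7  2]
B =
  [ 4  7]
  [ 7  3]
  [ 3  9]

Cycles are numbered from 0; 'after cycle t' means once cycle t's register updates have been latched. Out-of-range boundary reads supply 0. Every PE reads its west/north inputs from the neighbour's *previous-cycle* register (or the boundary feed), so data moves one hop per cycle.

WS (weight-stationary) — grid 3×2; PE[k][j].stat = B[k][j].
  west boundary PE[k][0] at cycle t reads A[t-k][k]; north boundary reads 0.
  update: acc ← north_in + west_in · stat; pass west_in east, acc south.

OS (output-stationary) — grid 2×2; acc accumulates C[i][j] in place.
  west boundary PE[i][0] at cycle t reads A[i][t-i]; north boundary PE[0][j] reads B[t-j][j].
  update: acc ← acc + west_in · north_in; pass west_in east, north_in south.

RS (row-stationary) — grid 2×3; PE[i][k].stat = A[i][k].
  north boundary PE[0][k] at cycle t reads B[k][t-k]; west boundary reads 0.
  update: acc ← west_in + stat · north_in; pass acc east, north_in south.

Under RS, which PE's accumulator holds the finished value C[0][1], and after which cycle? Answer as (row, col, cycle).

(row, col, cycle) = (0, 2, 3)

RS: C[0][1] accumulates in PE[0][2]:
  c0 r0c2: 0 / 0 / 0
  c1 r0c2: 0 / 0 / 0
  c2 r0c2: 43 / 43 / 3
  c3 r0c2: 83 / 83 / 9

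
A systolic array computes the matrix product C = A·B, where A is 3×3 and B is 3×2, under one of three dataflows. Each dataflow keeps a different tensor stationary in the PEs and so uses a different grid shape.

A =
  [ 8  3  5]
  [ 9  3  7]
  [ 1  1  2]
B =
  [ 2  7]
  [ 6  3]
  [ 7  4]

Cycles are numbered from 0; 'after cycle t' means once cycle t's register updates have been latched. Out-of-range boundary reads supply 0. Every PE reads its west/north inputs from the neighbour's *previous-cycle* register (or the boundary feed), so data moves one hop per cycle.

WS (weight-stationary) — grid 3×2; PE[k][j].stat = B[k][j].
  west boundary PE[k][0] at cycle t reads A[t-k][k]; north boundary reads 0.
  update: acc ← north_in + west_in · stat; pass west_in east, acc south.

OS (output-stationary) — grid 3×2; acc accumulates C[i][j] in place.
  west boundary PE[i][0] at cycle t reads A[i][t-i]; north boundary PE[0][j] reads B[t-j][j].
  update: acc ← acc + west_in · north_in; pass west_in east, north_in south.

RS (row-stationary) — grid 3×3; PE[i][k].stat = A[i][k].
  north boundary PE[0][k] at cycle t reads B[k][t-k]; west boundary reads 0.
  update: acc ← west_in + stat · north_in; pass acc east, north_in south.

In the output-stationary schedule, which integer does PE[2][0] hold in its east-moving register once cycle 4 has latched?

register = 2

Tracing OS — 3×2 array, target PE[2][0]:
  cycle 0: PE[1][0] → acc 0, east 0, south 0
  cycle 0: PE[2][0] → acc 0, east 0, south 0
  cycle 1: PE[1][0] → acc 18, east 9, south 2
  cycle 1: PE[2][0] → acc 0, east 0, south 0
  cycle 2: PE[1][0] → acc 36, east 3, south 6
  cycle 2: PE[2][0] → acc 2, east 1, south 2
  cycle 3: PE[1][0] → acc 85, east 7, south 7
  cycle 3: PE[2][0] → acc 8, east 1, south 6
  cycle 4: PE[1][0] → acc 85, east 0, south 0
  cycle 4: PE[2][0] → acc 22, east 2, south 7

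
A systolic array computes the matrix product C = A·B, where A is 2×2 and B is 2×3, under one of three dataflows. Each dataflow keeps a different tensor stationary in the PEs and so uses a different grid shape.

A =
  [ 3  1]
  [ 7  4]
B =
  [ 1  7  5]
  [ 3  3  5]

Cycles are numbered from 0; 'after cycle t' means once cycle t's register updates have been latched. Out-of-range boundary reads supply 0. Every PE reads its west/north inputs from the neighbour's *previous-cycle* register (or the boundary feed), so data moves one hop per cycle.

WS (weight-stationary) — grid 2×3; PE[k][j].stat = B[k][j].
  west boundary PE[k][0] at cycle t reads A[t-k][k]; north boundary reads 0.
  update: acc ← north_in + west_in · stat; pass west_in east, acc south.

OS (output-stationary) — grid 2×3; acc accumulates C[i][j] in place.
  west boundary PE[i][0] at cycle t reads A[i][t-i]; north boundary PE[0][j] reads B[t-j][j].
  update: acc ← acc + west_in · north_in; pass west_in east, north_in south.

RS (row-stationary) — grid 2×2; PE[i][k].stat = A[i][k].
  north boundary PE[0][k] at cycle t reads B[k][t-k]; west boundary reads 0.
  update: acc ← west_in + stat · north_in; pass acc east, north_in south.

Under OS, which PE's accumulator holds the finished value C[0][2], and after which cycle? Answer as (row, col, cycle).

(row, col, cycle) = (0, 2, 3)

Under OS, C[0][2] lands at PE[0][2]:
  @0  [0,2]  acc 0  |  →0  ↓0
  @1  [0,2]  acc 0  |  →0  ↓0
  @2  [0,2]  acc 15  |  →3  ↓5
  @3  [0,2]  acc 20  |  →1  ↓5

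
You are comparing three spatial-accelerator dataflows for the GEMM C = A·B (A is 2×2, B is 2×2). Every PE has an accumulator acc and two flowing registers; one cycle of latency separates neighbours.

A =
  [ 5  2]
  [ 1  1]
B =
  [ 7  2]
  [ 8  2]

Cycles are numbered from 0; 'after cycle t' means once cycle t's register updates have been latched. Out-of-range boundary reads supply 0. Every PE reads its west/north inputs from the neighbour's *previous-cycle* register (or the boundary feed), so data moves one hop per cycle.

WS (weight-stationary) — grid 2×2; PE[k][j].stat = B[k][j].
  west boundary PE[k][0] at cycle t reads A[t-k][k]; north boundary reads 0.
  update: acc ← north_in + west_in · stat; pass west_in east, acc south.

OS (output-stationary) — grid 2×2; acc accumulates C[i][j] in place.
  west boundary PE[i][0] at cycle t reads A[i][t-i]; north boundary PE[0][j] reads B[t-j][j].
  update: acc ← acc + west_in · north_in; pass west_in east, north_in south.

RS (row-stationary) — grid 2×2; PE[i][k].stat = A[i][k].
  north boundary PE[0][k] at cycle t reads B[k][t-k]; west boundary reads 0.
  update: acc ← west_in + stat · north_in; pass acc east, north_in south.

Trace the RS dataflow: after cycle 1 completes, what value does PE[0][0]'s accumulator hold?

RS 2×2: PE[0][0] cycle-by-cycle (with neighbour feeds):
  step 0 · PE0,0: acc=35; fwd→35 fwd↓7
  step 1 · PE0,0: acc=10; fwd→10 fwd↓2

PE[0][0].acc = 10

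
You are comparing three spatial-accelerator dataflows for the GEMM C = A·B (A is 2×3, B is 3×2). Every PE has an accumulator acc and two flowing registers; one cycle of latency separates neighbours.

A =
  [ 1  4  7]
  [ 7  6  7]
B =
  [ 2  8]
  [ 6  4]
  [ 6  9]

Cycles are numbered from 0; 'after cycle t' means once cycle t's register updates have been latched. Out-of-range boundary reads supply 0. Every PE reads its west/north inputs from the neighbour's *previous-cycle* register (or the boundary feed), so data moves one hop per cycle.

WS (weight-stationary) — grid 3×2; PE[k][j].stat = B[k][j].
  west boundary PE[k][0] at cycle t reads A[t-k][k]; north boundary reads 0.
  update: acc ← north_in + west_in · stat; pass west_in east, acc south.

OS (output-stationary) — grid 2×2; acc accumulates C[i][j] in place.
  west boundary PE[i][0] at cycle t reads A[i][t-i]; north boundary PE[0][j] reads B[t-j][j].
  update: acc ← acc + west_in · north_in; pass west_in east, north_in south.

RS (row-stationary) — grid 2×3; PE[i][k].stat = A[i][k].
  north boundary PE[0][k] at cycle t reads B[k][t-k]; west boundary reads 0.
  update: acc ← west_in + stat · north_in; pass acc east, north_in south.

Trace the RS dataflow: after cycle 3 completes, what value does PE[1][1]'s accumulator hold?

Tracing RS — 2×3 array, target PE[1][1]:
  [0] (0,1) acc=0 (h:0 v:0)
  [0] (1,0) acc=0 (h:0 v:0)
  [0] (1,1) acc=0 (h:0 v:0)
  [1] (0,1) acc=26 (h:26 v:6)
  [1] (1,0) acc=14 (h:14 v:2)
  [1] (1,1) acc=0 (h:0 v:0)
  [2] (0,1) acc=24 (h:24 v:4)
  [2] (1,0) acc=56 (h:56 v:8)
  [2] (1,1) acc=50 (h:50 v:6)
  [3] (0,1) acc=0 (h:0 v:0)
  [3] (1,0) acc=0 (h:0 v:0)
  [3] (1,1) acc=80 (h:80 v:4)

PE[1][1].acc = 80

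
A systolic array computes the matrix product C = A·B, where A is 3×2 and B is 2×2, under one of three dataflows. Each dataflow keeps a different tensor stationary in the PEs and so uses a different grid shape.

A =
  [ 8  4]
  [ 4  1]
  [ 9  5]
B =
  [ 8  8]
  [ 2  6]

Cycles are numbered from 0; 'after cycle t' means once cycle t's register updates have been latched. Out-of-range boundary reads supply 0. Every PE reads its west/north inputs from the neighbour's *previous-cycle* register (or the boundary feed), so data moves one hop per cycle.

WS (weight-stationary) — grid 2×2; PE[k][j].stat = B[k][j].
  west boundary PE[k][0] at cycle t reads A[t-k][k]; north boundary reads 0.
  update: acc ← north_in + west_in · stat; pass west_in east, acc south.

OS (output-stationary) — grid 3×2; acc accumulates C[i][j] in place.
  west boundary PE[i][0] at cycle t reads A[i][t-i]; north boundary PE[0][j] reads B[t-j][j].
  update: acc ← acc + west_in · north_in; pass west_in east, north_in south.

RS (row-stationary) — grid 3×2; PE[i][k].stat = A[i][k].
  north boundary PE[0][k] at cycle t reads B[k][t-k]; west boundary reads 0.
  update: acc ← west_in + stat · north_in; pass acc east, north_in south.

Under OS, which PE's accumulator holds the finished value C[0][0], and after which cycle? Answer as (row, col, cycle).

(row, col, cycle) = (0, 0, 1)

OS — PE[0][0] is where C[0][0] collects:
  cycle 0: PE[0][0] → acc 64, east 8, south 8
  cycle 1: PE[0][0] → acc 72, east 4, south 2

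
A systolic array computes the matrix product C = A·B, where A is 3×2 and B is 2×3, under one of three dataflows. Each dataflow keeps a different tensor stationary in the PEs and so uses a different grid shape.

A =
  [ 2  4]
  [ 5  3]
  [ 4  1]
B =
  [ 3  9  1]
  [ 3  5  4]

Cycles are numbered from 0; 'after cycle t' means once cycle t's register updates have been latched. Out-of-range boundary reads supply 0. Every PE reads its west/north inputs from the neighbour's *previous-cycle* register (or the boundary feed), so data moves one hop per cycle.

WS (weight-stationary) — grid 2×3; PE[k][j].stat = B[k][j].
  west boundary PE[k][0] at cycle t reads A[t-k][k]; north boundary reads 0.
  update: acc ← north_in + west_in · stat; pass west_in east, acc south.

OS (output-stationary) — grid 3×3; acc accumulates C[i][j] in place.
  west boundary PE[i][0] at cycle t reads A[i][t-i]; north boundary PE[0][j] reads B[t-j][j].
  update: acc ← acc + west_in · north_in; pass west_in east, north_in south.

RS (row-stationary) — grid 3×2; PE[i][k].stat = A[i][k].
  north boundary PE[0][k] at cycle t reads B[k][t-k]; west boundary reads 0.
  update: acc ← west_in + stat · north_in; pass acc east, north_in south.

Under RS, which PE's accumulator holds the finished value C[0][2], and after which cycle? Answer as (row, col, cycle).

Under RS, C[0][2] lands at PE[0][1]:
  t=0 PE[0][1]: acc=0 h=0 v=0
  t=1 PE[0][1]: acc=18 h=18 v=3
  t=2 PE[0][1]: acc=38 h=38 v=5
  t=3 PE[0][1]: acc=18 h=18 v=4

(row, col, cycle) = (0, 1, 3)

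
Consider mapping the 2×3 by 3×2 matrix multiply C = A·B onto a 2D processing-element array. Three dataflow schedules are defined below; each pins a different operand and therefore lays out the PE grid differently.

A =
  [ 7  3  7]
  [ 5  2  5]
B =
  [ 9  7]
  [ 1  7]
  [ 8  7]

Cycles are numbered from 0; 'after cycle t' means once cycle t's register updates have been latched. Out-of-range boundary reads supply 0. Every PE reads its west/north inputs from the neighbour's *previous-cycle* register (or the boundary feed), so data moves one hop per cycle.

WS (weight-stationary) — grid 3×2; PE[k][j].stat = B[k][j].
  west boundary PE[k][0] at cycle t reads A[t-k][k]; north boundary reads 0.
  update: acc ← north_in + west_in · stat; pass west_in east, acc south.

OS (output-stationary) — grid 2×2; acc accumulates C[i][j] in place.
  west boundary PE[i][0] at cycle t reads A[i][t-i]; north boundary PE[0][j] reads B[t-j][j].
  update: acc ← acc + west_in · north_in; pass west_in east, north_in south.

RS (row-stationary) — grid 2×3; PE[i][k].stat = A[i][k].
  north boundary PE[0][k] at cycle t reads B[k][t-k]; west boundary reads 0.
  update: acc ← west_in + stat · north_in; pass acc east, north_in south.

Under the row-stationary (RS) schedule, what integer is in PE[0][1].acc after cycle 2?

PE[0][1].acc = 70

RS 2×3: PE[0][1] cycle-by-cycle (with neighbour feeds):
  step 0 · PE0,0: acc=63; fwd→63 fwd↓9
  step 0 · PE0,1: acc=0; fwd→0 fwd↓0
  step 1 · PE0,0: acc=49; fwd→49 fwd↓7
  step 1 · PE0,1: acc=66; fwd→66 fwd↓1
  step 2 · PE0,0: acc=0; fwd→0 fwd↓0
  step 2 · PE0,1: acc=70; fwd→70 fwd↓7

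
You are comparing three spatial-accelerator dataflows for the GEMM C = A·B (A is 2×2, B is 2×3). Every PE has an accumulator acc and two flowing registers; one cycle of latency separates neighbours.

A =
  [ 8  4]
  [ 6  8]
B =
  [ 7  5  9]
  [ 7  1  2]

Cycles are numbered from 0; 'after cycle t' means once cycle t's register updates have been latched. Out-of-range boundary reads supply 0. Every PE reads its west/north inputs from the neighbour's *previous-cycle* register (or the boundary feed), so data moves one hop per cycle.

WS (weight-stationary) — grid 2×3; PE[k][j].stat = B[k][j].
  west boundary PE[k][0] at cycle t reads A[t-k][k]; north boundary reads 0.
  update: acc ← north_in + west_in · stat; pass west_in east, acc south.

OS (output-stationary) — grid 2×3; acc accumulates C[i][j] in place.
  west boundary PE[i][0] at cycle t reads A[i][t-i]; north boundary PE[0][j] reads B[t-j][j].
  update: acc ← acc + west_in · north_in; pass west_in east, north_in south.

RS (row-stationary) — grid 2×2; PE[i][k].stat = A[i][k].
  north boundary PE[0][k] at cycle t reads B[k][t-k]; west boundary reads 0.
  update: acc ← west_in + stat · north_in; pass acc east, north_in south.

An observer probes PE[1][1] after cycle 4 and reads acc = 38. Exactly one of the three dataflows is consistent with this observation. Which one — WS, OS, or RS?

— WS: 2×3; PE[1][1] trace:
  [0] (1,1) acc=0 (h:0 v:0)
  [1] (1,1) acc=0 (h:0 v:0)
  [2] (1,1) acc=44 (h:4 v:44)
  [3] (1,1) acc=38 (h:8 v:38)
  [4] (1,1) acc=0 (h:0 v:0)
— OS: 2×3; PE[1][1] trace:
  [0] (1,1) acc=0 (h:0 v:0)
  [1] (1,1) acc=0 (h:0 v:0)
  [2] (1,1) acc=30 (h:6 v:5)
  [3] (1,1) acc=38 (h:8 v:1)
  [4] (1,1) acc=38 (h:0 v:0)
— RS: 2×2; PE[1][1] trace:
  [0] (1,1) acc=0 (h:0 v:0)
  [1] (1,1) acc=0 (h:0 v:0)
  [2] (1,1) acc=98 (h:98 v:7)
  [3] (1,1) acc=38 (h:38 v:1)
  [4] (1,1) acc=70 (h:70 v:2)

dataflow = OS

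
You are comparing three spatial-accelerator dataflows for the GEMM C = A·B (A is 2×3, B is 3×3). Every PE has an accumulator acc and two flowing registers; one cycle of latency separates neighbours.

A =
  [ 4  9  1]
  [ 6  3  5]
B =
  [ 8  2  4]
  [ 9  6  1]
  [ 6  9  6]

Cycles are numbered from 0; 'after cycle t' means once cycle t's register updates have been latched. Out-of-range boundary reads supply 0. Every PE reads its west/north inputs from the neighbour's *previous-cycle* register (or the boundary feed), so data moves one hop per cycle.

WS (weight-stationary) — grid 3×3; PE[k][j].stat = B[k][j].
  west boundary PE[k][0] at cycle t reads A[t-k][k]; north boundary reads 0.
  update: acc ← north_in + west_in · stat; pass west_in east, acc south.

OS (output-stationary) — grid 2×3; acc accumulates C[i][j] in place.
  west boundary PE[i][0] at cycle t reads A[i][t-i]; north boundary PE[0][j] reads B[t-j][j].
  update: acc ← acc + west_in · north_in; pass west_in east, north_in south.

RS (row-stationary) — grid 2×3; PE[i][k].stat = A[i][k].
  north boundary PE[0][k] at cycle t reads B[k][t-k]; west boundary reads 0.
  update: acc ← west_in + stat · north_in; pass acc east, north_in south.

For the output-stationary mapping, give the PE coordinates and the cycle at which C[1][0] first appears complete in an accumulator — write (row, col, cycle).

Under OS, C[1][0] lands at PE[1][0]:
  0: (1,0).acc=0  regs=<0,0>
  1: (1,0).acc=48  regs=<6,8>
  2: (1,0).acc=75  regs=<3,9>
  3: (1,0).acc=105  regs=<5,6>

(row, col, cycle) = (1, 0, 3)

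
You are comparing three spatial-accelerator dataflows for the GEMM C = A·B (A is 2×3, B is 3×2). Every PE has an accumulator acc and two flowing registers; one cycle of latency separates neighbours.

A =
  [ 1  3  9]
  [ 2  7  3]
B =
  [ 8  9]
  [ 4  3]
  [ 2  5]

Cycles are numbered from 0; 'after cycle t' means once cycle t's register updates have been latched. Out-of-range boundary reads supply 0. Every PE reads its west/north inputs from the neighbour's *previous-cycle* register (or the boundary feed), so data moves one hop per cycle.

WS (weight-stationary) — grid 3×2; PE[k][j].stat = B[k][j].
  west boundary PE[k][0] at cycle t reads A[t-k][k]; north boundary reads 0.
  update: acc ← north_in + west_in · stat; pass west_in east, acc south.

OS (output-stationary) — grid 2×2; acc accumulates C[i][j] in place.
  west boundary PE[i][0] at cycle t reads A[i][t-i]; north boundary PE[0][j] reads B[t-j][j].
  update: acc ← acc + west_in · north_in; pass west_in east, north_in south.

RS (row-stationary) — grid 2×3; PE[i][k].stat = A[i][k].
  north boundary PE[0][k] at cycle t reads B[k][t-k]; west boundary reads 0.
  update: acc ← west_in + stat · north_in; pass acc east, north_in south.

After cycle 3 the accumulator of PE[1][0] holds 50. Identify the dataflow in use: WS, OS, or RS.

dataflow = OS

Under WS (3×2), PE[1][0]:
  cycle 0: PE[1][0] → acc 0, east 0, south 0
  cycle 1: PE[1][0] → acc 20, east 3, south 20
  cycle 2: PE[1][0] → acc 44, east 7, south 44
  cycle 3: PE[1][0] → acc 0, east 0, south 0
Under OS (2×2), PE[1][0]:
  cycle 0: PE[1][0] → acc 0, east 0, south 0
  cycle 1: PE[1][0] → acc 16, east 2, south 8
  cycle 2: PE[1][0] → acc 44, east 7, south 4
  cycle 3: PE[1][0] → acc 50, east 3, south 2
Under RS (2×3), PE[1][0]:
  cycle 0: PE[1][0] → acc 0, east 0, south 0
  cycle 1: PE[1][0] → acc 16, east 16, south 8
  cycle 2: PE[1][0] → acc 18, east 18, south 9
  cycle 3: PE[1][0] → acc 0, east 0, south 0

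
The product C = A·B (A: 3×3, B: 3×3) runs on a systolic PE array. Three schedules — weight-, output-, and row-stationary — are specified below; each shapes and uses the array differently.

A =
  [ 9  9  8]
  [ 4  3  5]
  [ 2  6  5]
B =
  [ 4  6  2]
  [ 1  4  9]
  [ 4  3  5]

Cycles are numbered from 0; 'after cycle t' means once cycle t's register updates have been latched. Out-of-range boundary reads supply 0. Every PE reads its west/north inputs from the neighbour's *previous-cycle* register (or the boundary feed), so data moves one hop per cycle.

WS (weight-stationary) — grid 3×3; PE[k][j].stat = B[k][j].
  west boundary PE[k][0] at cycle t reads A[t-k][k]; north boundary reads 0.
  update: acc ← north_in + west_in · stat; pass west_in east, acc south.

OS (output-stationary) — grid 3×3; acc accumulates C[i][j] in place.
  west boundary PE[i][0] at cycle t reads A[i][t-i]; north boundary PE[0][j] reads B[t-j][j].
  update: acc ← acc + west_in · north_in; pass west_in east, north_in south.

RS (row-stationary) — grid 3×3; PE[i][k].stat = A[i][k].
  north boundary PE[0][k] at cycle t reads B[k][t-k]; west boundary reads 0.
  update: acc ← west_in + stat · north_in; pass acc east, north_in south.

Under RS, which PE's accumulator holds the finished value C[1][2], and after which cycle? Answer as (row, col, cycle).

(row, col, cycle) = (1, 2, 5)

Under RS, C[1][2] lands at PE[1][2]:
  step 0 · PE1,2: acc=0; fwd→0 fwd↓0
  step 1 · PE1,2: acc=0; fwd→0 fwd↓0
  step 2 · PE1,2: acc=0; fwd→0 fwd↓0
  step 3 · PE1,2: acc=39; fwd→39 fwd↓4
  step 4 · PE1,2: acc=51; fwd→51 fwd↓3
  step 5 · PE1,2: acc=60; fwd→60 fwd↓5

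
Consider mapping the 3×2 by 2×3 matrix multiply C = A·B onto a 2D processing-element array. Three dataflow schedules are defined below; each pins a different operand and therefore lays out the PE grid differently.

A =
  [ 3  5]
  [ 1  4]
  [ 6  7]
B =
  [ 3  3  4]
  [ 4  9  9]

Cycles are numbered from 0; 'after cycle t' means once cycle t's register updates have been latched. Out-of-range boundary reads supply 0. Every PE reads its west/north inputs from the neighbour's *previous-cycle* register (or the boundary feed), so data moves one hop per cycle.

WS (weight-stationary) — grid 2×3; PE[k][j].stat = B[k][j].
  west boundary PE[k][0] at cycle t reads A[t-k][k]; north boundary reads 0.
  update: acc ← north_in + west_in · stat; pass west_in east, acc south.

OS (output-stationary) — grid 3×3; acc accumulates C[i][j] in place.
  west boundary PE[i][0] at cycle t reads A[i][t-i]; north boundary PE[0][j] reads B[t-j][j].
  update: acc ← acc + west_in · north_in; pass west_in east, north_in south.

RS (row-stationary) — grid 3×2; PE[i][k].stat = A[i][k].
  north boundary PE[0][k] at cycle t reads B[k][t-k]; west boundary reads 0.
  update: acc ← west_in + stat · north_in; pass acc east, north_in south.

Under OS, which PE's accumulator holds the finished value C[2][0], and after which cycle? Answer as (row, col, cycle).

Under OS, C[2][0] lands at PE[2][0]:
  cycle 0: PE[2][0] → acc 0, east 0, south 0
  cycle 1: PE[2][0] → acc 0, east 0, south 0
  cycle 2: PE[2][0] → acc 18, east 6, south 3
  cycle 3: PE[2][0] → acc 46, east 7, south 4

(row, col, cycle) = (2, 0, 3)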